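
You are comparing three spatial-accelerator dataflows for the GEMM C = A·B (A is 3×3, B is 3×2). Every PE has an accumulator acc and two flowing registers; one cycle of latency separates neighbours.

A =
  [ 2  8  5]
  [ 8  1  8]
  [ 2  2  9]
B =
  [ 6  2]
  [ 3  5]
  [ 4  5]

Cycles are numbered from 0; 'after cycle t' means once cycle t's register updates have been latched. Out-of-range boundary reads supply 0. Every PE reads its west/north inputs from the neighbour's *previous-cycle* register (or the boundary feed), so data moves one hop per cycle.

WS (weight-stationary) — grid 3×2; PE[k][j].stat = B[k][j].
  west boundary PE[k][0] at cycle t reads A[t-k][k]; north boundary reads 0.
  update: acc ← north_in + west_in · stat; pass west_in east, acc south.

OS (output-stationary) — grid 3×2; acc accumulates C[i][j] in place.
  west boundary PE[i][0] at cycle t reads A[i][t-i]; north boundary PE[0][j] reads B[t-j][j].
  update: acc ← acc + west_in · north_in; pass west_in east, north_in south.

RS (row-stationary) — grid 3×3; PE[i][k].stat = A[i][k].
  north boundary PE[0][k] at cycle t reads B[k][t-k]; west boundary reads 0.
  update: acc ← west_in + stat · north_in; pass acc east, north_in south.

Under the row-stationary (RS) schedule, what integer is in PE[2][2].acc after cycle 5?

RS 3×3: PE[2][2] cycle-by-cycle (with neighbour feeds):
  @0  [1,2]  acc 0  |  →0  ↓0
  @0  [2,1]  acc 0  |  →0  ↓0
  @0  [2,2]  acc 0  |  →0  ↓0
  @1  [1,2]  acc 0  |  →0  ↓0
  @1  [2,1]  acc 0  |  →0  ↓0
  @1  [2,2]  acc 0  |  →0  ↓0
  @2  [1,2]  acc 0  |  →0  ↓0
  @2  [2,1]  acc 0  |  →0  ↓0
  @2  [2,2]  acc 0  |  →0  ↓0
  @3  [1,2]  acc 83  |  →83  ↓4
  @3  [2,1]  acc 18  |  →18  ↓3
  @3  [2,2]  acc 0  |  →0  ↓0
  @4  [1,2]  acc 61  |  →61  ↓5
  @4  [2,1]  acc 14  |  →14  ↓5
  @4  [2,2]  acc 54  |  →54  ↓4
  @5  [1,2]  acc 0  |  →0  ↓0
  @5  [2,1]  acc 0  |  →0  ↓0
  @5  [2,2]  acc 59  |  →59  ↓5

PE[2][2].acc = 59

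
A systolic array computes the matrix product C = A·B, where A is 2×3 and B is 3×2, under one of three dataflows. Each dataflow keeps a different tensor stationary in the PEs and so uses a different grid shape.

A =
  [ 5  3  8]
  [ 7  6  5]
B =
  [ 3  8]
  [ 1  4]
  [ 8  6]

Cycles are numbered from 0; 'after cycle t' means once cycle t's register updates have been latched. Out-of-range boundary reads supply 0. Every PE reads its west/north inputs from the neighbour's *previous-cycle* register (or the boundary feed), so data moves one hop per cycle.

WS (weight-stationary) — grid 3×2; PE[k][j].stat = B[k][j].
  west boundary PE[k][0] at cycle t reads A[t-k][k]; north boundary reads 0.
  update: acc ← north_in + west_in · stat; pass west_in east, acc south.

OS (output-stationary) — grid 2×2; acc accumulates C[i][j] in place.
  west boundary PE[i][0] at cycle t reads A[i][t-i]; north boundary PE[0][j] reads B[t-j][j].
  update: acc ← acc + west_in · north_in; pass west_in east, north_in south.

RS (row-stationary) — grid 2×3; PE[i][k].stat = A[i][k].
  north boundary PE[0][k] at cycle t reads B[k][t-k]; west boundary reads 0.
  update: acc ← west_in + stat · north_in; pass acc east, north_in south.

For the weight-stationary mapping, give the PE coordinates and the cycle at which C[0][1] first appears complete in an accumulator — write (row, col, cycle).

WS: C[0][1] accumulates in PE[2][1]:
  step 0 · PE2,1: acc=0; fwd→0 fwd↓0
  step 1 · PE2,1: acc=0; fwd→0 fwd↓0
  step 2 · PE2,1: acc=0; fwd→0 fwd↓0
  step 3 · PE2,1: acc=100; fwd→8 fwd↓100

(row, col, cycle) = (2, 1, 3)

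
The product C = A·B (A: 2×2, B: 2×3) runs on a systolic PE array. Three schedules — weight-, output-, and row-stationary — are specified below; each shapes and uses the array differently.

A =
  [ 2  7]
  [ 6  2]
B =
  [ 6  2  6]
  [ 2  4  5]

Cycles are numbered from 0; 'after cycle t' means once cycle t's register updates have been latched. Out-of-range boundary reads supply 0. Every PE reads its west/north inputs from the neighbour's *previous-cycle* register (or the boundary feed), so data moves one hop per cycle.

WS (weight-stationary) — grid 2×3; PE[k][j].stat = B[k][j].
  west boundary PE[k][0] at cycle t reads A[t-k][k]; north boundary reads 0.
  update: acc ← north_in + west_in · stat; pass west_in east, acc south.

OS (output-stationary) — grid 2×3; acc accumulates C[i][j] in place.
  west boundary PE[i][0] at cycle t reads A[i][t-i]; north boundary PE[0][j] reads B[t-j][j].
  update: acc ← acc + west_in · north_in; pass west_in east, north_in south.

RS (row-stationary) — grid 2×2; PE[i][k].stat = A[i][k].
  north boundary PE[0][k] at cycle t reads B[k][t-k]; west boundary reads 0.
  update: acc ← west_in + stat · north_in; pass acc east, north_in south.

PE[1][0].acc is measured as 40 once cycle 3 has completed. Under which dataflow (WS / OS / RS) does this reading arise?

Under WS (2×3), PE[1][0]:
  @0  [1,0]  acc 0  |  →0  ↓0
  @1  [1,0]  acc 26  |  →7  ↓26
  @2  [1,0]  acc 40  |  →2  ↓40
  @3  [1,0]  acc 0  |  →0  ↓0
Under OS (2×3), PE[1][0]:
  @0  [1,0]  acc 0  |  →0  ↓0
  @1  [1,0]  acc 36  |  →6  ↓6
  @2  [1,0]  acc 40  |  →2  ↓2
  @3  [1,0]  acc 40  |  →0  ↓0
Under RS (2×2), PE[1][0]:
  @0  [1,0]  acc 0  |  →0  ↓0
  @1  [1,0]  acc 36  |  →36  ↓6
  @2  [1,0]  acc 12  |  →12  ↓2
  @3  [1,0]  acc 36  |  →36  ↓6

dataflow = OS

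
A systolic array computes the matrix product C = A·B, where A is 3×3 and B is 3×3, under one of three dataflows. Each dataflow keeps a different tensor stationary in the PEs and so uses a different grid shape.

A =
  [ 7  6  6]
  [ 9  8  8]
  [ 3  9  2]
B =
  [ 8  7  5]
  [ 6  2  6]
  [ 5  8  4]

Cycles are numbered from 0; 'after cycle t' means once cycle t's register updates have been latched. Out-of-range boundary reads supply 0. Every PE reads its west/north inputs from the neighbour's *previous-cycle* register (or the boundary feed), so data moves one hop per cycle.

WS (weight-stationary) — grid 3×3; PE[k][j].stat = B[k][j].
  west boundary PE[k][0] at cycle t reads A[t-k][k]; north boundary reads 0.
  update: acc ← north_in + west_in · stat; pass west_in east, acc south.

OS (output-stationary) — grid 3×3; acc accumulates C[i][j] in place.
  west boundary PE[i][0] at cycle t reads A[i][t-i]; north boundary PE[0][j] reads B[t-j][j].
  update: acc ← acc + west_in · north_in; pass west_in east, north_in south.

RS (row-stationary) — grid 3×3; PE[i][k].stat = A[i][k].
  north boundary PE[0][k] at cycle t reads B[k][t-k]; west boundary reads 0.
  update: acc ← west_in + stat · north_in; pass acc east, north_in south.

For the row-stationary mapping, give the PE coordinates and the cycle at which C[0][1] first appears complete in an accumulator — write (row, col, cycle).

Under RS, C[0][1] lands at PE[0][2]:
  cycle 0: PE[0][2] → acc 0, east 0, south 0
  cycle 1: PE[0][2] → acc 0, east 0, south 0
  cycle 2: PE[0][2] → acc 122, east 122, south 5
  cycle 3: PE[0][2] → acc 109, east 109, south 8

(row, col, cycle) = (0, 2, 3)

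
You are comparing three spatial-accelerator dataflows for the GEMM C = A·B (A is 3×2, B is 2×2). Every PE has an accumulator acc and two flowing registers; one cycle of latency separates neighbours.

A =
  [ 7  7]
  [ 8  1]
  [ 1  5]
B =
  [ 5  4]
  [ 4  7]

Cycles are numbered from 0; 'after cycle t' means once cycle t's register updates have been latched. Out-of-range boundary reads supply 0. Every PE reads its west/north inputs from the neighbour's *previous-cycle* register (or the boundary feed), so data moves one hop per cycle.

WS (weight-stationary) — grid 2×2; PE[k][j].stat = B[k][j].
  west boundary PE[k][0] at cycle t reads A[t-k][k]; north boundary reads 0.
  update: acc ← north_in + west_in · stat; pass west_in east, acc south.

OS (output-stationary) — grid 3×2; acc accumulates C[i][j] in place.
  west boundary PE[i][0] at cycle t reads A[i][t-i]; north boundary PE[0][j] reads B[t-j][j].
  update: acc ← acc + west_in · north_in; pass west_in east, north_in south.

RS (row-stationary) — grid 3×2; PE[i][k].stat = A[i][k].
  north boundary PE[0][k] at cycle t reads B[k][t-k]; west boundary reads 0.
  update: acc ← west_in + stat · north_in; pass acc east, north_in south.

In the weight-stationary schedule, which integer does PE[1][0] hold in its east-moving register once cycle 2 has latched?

WS 2×2: PE[1][0] cycle-by-cycle (with neighbour feeds):
  cycle 0: PE[0][0] → acc 35, east 7, south 35
  cycle 0: PE[1][0] → acc 0, east 0, south 0
  cycle 1: PE[0][0] → acc 40, east 8, south 40
  cycle 1: PE[1][0] → acc 63, east 7, south 63
  cycle 2: PE[0][0] → acc 5, east 1, south 5
  cycle 2: PE[1][0] → acc 44, east 1, south 44

register = 1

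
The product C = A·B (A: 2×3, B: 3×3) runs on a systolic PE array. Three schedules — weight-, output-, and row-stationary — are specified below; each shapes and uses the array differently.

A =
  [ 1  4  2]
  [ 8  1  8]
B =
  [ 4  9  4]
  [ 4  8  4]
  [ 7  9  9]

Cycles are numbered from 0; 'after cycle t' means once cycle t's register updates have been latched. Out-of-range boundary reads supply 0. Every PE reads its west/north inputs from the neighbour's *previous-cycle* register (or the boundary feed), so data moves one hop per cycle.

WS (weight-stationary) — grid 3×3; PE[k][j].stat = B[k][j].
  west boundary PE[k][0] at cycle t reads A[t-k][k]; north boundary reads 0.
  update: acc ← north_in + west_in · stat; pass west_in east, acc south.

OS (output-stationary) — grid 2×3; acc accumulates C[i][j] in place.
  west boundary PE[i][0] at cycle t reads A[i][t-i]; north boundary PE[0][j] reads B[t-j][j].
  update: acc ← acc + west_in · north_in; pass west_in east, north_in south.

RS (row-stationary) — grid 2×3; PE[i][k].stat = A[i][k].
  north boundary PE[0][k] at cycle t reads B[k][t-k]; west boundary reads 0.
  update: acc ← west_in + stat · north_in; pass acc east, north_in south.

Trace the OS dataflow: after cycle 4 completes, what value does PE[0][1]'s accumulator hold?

PE[0][1].acc = 59

OS on a 2×3 grid — tracing PE[0][1] and its feeders:
  @0  [0,0]  acc 4  |  →1  ↓4
  @0  [0,1]  acc 0  |  →0  ↓0
  @1  [0,0]  acc 20  |  →4  ↓4
  @1  [0,1]  acc 9  |  →1  ↓9
  @2  [0,0]  acc 34  |  →2  ↓7
  @2  [0,1]  acc 41  |  →4  ↓8
  @3  [0,0]  acc 34  |  →0  ↓0
  @3  [0,1]  acc 59  |  →2  ↓9
  @4  [0,0]  acc 34  |  →0  ↓0
  @4  [0,1]  acc 59  |  →0  ↓0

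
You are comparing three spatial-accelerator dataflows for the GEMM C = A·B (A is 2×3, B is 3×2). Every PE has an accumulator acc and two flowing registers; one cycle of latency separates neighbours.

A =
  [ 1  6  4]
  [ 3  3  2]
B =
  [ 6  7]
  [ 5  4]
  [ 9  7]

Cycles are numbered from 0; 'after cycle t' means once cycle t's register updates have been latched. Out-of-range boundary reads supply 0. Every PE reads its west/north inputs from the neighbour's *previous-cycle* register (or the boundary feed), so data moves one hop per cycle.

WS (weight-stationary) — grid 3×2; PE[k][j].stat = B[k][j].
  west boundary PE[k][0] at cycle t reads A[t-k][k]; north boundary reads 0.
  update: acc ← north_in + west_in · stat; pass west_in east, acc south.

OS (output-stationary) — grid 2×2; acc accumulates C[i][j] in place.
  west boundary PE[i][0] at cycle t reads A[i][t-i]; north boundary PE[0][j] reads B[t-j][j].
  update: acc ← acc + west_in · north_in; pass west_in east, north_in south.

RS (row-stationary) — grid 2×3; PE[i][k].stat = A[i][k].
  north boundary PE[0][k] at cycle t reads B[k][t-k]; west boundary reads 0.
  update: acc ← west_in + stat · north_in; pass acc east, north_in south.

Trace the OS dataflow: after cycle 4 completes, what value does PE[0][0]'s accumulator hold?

OS on a 2×2 grid — tracing PE[0][0] and its feeders:
  after 0 — PE[0][0] acc=6, pass-E 1, pass-S 6
  after 1 — PE[0][0] acc=36, pass-E 6, pass-S 5
  after 2 — PE[0][0] acc=72, pass-E 4, pass-S 9
  after 3 — PE[0][0] acc=72, pass-E 0, pass-S 0
  after 4 — PE[0][0] acc=72, pass-E 0, pass-S 0

PE[0][0].acc = 72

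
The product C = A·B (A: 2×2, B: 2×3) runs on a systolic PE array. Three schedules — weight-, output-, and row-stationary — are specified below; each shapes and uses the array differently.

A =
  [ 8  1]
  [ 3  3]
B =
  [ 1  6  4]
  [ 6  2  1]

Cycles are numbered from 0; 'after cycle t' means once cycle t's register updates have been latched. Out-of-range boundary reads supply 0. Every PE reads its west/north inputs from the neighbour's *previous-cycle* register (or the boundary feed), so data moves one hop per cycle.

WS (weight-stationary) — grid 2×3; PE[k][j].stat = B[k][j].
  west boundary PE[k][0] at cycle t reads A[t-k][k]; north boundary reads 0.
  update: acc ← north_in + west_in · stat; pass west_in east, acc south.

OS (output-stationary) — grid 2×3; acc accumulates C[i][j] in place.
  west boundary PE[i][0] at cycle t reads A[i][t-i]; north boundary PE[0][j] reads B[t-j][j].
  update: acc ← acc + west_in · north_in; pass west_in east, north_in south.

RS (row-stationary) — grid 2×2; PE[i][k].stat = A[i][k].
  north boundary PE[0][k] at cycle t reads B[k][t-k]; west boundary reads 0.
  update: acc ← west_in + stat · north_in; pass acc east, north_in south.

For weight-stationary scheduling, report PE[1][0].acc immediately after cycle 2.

Tracing WS — 2×3 array, target PE[1][0]:
  step 0 · PE0,0: acc=8; fwd→8 fwd↓8
  step 0 · PE1,0: acc=0; fwd→0 fwd↓0
  step 1 · PE0,0: acc=3; fwd→3 fwd↓3
  step 1 · PE1,0: acc=14; fwd→1 fwd↓14
  step 2 · PE0,0: acc=0; fwd→0 fwd↓0
  step 2 · PE1,0: acc=21; fwd→3 fwd↓21

PE[1][0].acc = 21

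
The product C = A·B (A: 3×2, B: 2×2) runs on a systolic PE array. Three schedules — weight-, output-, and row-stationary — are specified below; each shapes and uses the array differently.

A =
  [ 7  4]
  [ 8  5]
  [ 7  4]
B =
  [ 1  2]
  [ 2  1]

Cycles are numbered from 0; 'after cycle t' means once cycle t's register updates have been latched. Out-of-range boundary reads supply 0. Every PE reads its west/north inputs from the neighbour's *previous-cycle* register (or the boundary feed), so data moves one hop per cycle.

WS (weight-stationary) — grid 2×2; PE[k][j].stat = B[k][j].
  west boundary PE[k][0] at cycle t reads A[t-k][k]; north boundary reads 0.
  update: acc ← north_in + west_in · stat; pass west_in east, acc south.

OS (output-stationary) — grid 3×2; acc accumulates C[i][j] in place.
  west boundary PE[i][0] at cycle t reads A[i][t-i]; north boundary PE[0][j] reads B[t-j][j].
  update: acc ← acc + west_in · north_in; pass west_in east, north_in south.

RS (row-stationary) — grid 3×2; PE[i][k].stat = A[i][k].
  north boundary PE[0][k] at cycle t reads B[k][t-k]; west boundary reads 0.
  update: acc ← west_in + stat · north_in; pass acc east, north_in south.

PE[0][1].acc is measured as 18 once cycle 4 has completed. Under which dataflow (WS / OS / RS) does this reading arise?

— WS: 2×2; PE[0][1] trace:
  step 0 · PE0,1: acc=0; fwd→0 fwd↓0
  step 1 · PE0,1: acc=14; fwd→7 fwd↓14
  step 2 · PE0,1: acc=16; fwd→8 fwd↓16
  step 3 · PE0,1: acc=14; fwd→7 fwd↓14
  step 4 · PE0,1: acc=0; fwd→0 fwd↓0
— OS: 3×2; PE[0][1] trace:
  step 0 · PE0,1: acc=0; fwd→0 fwd↓0
  step 1 · PE0,1: acc=14; fwd→7 fwd↓2
  step 2 · PE0,1: acc=18; fwd→4 fwd↓1
  step 3 · PE0,1: acc=18; fwd→0 fwd↓0
  step 4 · PE0,1: acc=18; fwd→0 fwd↓0
— RS: 3×2; PE[0][1] trace:
  step 0 · PE0,1: acc=0; fwd→0 fwd↓0
  step 1 · PE0,1: acc=15; fwd→15 fwd↓2
  step 2 · PE0,1: acc=18; fwd→18 fwd↓1
  step 3 · PE0,1: acc=0; fwd→0 fwd↓0
  step 4 · PE0,1: acc=0; fwd→0 fwd↓0

dataflow = OS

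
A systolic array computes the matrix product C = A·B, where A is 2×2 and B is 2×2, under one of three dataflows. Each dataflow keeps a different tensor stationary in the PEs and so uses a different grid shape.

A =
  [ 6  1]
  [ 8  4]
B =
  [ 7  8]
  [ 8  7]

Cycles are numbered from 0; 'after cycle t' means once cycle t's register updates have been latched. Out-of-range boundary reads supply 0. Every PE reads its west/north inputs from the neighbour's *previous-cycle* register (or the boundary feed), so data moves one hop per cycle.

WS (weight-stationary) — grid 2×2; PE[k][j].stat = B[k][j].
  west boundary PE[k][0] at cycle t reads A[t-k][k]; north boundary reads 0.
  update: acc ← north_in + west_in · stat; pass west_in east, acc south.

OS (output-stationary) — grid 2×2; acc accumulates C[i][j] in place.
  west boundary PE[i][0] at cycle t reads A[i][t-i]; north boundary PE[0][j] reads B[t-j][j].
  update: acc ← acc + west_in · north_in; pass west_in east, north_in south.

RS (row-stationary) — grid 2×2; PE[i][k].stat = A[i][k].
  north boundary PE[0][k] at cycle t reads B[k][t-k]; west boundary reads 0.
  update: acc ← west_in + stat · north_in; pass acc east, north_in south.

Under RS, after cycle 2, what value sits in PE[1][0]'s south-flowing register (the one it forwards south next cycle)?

register = 8

Tracing RS — 2×2 array, target PE[1][0]:
  t=0 PE[0][0]: acc=42 h=42 v=7
  t=0 PE[1][0]: acc=0 h=0 v=0
  t=1 PE[0][0]: acc=48 h=48 v=8
  t=1 PE[1][0]: acc=56 h=56 v=7
  t=2 PE[0][0]: acc=0 h=0 v=0
  t=2 PE[1][0]: acc=64 h=64 v=8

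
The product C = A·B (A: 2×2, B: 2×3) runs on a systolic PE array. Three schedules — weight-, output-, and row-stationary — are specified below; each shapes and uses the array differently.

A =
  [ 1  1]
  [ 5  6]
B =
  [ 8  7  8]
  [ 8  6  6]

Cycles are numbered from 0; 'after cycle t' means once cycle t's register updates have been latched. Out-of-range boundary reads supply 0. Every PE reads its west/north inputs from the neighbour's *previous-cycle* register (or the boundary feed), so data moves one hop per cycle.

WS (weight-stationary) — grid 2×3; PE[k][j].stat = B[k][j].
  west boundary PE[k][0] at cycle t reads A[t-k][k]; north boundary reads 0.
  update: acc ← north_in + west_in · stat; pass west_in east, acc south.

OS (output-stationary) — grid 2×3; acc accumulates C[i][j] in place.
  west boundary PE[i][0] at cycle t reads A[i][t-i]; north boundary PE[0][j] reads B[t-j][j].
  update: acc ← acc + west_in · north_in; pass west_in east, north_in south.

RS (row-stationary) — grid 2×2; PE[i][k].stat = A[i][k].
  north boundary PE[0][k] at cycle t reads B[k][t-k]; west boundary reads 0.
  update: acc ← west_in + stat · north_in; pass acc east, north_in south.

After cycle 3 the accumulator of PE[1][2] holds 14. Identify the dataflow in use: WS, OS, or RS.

WS [2×3] PE[1][2] across cycles:
  @0  [1,2]  acc 0  |  →0  ↓0
  @1  [1,2]  acc 0  |  →0  ↓0
  @2  [1,2]  acc 0  |  →0  ↓0
  @3  [1,2]  acc 14  |  →1  ↓14
OS [2×3] PE[1][2] across cycles:
  @0  [1,2]  acc 0  |  →0  ↓0
  @1  [1,2]  acc 0  |  →0  ↓0
  @2  [1,2]  acc 0  |  →0  ↓0
  @3  [1,2]  acc 40  |  →5  ↓8
RS: PE[1][2] is outside its 2×2 grid.

dataflow = WS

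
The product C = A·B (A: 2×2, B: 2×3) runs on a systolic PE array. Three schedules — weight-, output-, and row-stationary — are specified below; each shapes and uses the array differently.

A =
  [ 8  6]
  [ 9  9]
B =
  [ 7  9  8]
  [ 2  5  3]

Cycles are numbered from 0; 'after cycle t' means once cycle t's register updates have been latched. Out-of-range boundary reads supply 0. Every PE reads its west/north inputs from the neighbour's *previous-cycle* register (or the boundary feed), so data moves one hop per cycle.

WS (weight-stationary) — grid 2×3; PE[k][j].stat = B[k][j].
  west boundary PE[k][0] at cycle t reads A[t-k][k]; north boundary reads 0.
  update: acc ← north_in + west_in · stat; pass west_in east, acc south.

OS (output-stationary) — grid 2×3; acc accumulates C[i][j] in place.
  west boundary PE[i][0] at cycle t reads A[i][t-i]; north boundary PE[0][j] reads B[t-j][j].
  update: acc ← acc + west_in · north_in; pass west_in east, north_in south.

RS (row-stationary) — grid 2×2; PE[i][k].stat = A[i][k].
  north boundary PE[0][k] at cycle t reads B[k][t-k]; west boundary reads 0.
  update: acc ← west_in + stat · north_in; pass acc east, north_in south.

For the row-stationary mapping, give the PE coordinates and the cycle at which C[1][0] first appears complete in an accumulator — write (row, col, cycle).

(row, col, cycle) = (1, 1, 2)

RS: C[1][0] accumulates in PE[1][1]:
  @0  [1,1]  acc 0  |  →0  ↓0
  @1  [1,1]  acc 0  |  →0  ↓0
  @2  [1,1]  acc 81  |  →81  ↓2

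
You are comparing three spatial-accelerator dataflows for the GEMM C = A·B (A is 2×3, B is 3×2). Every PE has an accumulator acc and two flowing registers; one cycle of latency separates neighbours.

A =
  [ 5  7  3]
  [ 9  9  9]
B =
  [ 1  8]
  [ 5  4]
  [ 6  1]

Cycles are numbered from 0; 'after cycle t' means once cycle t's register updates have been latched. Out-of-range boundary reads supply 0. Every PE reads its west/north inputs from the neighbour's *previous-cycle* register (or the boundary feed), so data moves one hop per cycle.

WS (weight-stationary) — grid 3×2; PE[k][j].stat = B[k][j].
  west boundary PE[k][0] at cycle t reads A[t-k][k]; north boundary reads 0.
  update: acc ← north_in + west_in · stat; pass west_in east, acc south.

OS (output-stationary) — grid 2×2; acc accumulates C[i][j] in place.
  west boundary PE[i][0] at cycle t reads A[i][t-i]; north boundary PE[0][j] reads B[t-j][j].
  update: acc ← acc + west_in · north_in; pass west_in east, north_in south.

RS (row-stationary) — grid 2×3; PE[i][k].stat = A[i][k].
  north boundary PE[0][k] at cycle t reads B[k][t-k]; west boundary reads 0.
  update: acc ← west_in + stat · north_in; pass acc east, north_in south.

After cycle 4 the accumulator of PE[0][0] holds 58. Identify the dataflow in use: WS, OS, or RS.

dataflow = OS

WS [3×2] PE[0][0] across cycles:
  after 0 — PE[0][0] acc=5, pass-E 5, pass-S 5
  after 1 — PE[0][0] acc=9, pass-E 9, pass-S 9
  after 2 — PE[0][0] acc=0, pass-E 0, pass-S 0
  after 3 — PE[0][0] acc=0, pass-E 0, pass-S 0
  after 4 — PE[0][0] acc=0, pass-E 0, pass-S 0
OS [2×2] PE[0][0] across cycles:
  after 0 — PE[0][0] acc=5, pass-E 5, pass-S 1
  after 1 — PE[0][0] acc=40, pass-E 7, pass-S 5
  after 2 — PE[0][0] acc=58, pass-E 3, pass-S 6
  after 3 — PE[0][0] acc=58, pass-E 0, pass-S 0
  after 4 — PE[0][0] acc=58, pass-E 0, pass-S 0
RS [2×3] PE[0][0] across cycles:
  after 0 — PE[0][0] acc=5, pass-E 5, pass-S 1
  after 1 — PE[0][0] acc=40, pass-E 40, pass-S 8
  after 2 — PE[0][0] acc=0, pass-E 0, pass-S 0
  after 3 — PE[0][0] acc=0, pass-E 0, pass-S 0
  after 4 — PE[0][0] acc=0, pass-E 0, pass-S 0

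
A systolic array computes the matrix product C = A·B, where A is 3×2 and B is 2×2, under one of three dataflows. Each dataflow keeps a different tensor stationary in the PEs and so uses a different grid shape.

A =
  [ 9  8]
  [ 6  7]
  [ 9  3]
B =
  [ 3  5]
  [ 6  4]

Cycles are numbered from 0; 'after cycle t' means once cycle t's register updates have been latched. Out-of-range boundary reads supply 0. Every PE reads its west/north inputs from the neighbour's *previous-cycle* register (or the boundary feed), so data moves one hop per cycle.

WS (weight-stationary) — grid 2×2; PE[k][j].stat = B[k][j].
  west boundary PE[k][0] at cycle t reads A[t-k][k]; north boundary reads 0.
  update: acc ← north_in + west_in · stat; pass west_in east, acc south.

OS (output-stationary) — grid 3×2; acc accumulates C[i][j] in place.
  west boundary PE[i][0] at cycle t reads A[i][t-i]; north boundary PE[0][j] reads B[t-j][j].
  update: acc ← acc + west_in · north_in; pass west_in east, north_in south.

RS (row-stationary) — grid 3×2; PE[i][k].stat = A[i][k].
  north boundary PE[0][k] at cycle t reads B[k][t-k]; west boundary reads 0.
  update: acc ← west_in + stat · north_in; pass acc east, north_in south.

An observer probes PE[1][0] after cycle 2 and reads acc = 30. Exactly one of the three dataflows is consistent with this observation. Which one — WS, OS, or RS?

dataflow = RS

WS [2×2] PE[1][0] across cycles:
  step 0 · PE1,0: acc=0; fwd→0 fwd↓0
  step 1 · PE1,0: acc=75; fwd→8 fwd↓75
  step 2 · PE1,0: acc=60; fwd→7 fwd↓60
OS [3×2] PE[1][0] across cycles:
  step 0 · PE1,0: acc=0; fwd→0 fwd↓0
  step 1 · PE1,0: acc=18; fwd→6 fwd↓3
  step 2 · PE1,0: acc=60; fwd→7 fwd↓6
RS [3×2] PE[1][0] across cycles:
  step 0 · PE1,0: acc=0; fwd→0 fwd↓0
  step 1 · PE1,0: acc=18; fwd→18 fwd↓3
  step 2 · PE1,0: acc=30; fwd→30 fwd↓5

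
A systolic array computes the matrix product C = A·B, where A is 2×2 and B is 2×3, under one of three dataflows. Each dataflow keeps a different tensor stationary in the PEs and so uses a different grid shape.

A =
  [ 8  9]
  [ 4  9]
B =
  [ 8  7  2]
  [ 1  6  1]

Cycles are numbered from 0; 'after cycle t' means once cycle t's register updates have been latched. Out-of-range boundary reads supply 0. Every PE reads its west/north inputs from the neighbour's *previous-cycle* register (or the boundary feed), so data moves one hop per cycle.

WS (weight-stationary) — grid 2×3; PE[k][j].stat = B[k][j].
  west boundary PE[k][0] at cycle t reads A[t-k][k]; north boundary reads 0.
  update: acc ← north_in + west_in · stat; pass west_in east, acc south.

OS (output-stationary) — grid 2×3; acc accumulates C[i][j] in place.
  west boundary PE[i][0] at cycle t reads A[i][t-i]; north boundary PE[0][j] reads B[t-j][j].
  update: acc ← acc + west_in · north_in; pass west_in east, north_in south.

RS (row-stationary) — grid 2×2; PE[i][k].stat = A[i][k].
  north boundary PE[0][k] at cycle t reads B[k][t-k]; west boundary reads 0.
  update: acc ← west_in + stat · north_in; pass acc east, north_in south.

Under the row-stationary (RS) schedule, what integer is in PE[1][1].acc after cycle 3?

PE[1][1].acc = 82

RS 2×2: PE[1][1] cycle-by-cycle (with neighbour feeds):
  @0  [0,1]  acc 0  |  →0  ↓0
  @0  [1,0]  acc 0  |  →0  ↓0
  @0  [1,1]  acc 0  |  →0  ↓0
  @1  [0,1]  acc 73  |  →73  ↓1
  @1  [1,0]  acc 32  |  →32  ↓8
  @1  [1,1]  acc 0  |  →0  ↓0
  @2  [0,1]  acc 110  |  →110  ↓6
  @2  [1,0]  acc 28  |  →28  ↓7
  @2  [1,1]  acc 41  |  →41  ↓1
  @3  [0,1]  acc 25  |  →25  ↓1
  @3  [1,0]  acc 8  |  →8  ↓2
  @3  [1,1]  acc 82  |  →82  ↓6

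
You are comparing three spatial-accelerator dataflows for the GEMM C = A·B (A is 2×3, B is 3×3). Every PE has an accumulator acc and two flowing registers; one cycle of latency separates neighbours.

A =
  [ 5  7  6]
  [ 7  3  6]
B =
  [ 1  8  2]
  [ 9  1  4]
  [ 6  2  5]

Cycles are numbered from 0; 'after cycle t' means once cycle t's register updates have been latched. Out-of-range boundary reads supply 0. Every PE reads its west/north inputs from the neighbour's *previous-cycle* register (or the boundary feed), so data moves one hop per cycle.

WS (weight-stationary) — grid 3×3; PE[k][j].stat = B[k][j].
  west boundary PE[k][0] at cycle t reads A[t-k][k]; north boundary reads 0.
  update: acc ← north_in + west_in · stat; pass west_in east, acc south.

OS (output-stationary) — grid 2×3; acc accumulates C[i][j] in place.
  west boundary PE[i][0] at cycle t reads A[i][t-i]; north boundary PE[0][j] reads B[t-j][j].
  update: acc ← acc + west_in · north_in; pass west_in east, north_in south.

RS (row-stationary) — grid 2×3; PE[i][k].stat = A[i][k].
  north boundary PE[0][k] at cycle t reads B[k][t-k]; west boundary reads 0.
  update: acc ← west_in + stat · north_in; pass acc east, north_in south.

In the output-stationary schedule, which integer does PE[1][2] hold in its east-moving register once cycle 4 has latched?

register = 3

OS on a 2×3 grid — tracing PE[1][2] and its feeders:
  @0  [0,2]  acc 0  |  →0  ↓0
  @0  [1,1]  acc 0  |  →0  ↓0
  @0  [1,2]  acc 0  |  →0  ↓0
  @1  [0,2]  acc 0  |  →0  ↓0
  @1  [1,1]  acc 0  |  →0  ↓0
  @1  [1,2]  acc 0  |  →0  ↓0
  @2  [0,2]  acc 10  |  →5  ↓2
  @2  [1,1]  acc 56  |  →7  ↓8
  @2  [1,2]  acc 0  |  →0  ↓0
  @3  [0,2]  acc 38  |  →7  ↓4
  @3  [1,1]  acc 59  |  →3  ↓1
  @3  [1,2]  acc 14  |  →7  ↓2
  @4  [0,2]  acc 68  |  →6  ↓5
  @4  [1,1]  acc 71  |  →6  ↓2
  @4  [1,2]  acc 26  |  →3  ↓4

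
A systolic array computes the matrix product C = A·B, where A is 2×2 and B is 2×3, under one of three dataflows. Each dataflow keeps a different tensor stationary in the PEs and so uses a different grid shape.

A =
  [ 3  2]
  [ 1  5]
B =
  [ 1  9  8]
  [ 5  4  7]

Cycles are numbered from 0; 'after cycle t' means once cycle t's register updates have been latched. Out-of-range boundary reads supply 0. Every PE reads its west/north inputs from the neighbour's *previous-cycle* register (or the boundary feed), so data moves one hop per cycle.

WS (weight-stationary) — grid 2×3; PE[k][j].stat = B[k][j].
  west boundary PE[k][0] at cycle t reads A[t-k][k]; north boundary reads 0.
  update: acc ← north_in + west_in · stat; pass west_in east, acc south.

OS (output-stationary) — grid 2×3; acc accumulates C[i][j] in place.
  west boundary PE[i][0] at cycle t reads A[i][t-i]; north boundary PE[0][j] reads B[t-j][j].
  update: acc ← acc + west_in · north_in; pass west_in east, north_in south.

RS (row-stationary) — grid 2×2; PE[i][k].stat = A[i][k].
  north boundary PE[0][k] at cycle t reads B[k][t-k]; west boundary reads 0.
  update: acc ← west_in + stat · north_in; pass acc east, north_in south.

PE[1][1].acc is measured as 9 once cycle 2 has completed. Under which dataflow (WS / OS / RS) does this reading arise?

Under WS (2×3), PE[1][1]:
  step 0 · PE1,1: acc=0; fwd→0 fwd↓0
  step 1 · PE1,1: acc=0; fwd→0 fwd↓0
  step 2 · PE1,1: acc=35; fwd→2 fwd↓35
Under OS (2×3), PE[1][1]:
  step 0 · PE1,1: acc=0; fwd→0 fwd↓0
  step 1 · PE1,1: acc=0; fwd→0 fwd↓0
  step 2 · PE1,1: acc=9; fwd→1 fwd↓9
Under RS (2×2), PE[1][1]:
  step 0 · PE1,1: acc=0; fwd→0 fwd↓0
  step 1 · PE1,1: acc=0; fwd→0 fwd↓0
  step 2 · PE1,1: acc=26; fwd→26 fwd↓5

dataflow = OS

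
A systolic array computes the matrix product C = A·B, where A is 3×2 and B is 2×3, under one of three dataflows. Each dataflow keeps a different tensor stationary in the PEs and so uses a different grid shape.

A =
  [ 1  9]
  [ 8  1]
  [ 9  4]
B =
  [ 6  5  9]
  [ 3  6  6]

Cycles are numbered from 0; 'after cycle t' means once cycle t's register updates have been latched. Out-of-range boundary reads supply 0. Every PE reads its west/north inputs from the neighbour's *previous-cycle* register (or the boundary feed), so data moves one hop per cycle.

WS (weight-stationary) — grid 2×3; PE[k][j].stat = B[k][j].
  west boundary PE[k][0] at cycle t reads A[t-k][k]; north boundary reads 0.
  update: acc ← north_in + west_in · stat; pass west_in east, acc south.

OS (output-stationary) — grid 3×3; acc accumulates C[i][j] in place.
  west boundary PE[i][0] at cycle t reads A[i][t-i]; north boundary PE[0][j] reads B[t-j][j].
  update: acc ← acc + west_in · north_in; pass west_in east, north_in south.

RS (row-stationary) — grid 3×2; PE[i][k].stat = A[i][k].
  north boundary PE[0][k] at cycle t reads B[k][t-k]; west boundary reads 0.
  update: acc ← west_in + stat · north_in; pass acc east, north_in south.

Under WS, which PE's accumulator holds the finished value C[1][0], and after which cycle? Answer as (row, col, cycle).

(row, col, cycle) = (1, 0, 2)

WS: C[1][0] accumulates in PE[1][0]:
  c0 r1c0: 0 / 0 / 0
  c1 r1c0: 33 / 9 / 33
  c2 r1c0: 51 / 1 / 51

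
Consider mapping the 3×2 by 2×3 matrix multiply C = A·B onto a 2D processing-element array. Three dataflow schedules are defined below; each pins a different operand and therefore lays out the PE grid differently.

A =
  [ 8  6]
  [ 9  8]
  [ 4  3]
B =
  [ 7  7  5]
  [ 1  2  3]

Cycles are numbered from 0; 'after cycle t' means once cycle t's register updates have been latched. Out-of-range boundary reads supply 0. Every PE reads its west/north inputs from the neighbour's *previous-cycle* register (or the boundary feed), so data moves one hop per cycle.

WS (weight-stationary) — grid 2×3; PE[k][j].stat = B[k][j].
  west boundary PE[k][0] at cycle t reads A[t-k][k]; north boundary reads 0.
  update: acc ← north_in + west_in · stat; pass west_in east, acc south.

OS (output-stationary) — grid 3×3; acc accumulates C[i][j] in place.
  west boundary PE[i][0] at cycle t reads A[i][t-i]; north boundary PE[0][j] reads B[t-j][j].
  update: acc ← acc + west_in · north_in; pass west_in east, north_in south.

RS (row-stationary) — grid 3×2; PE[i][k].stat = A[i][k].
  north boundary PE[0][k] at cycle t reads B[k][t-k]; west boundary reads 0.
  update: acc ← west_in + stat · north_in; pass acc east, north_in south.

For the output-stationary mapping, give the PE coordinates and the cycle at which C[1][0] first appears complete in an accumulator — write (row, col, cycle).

OS — PE[1][0] is where C[1][0] collects:
  t=0 PE[1][0]: acc=0 h=0 v=0
  t=1 PE[1][0]: acc=63 h=9 v=7
  t=2 PE[1][0]: acc=71 h=8 v=1

(row, col, cycle) = (1, 0, 2)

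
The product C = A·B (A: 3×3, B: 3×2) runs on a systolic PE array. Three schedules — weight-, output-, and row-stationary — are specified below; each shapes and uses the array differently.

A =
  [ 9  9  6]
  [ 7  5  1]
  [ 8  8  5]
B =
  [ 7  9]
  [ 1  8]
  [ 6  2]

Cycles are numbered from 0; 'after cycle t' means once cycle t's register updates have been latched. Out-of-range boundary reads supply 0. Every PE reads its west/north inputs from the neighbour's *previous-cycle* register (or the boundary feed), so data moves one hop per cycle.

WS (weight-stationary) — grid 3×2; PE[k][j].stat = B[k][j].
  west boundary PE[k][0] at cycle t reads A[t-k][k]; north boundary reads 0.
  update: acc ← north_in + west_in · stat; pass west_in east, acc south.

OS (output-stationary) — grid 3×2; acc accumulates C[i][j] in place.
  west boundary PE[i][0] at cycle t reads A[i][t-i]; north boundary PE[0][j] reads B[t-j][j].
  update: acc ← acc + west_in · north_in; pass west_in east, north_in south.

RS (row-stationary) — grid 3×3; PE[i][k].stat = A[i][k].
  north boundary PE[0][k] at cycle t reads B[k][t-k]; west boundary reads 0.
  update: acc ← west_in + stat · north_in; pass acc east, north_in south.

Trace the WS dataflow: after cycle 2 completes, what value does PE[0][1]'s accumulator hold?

WS (3×2). Following PE[0][1] plus its west/north inputs:
  0: (0,0).acc=63  regs=<9,63>
  0: (0,1).acc=0  regs=<0,0>
  1: (0,0).acc=49  regs=<7,49>
  1: (0,1).acc=81  regs=<9,81>
  2: (0,0).acc=56  regs=<8,56>
  2: (0,1).acc=63  regs=<7,63>

PE[0][1].acc = 63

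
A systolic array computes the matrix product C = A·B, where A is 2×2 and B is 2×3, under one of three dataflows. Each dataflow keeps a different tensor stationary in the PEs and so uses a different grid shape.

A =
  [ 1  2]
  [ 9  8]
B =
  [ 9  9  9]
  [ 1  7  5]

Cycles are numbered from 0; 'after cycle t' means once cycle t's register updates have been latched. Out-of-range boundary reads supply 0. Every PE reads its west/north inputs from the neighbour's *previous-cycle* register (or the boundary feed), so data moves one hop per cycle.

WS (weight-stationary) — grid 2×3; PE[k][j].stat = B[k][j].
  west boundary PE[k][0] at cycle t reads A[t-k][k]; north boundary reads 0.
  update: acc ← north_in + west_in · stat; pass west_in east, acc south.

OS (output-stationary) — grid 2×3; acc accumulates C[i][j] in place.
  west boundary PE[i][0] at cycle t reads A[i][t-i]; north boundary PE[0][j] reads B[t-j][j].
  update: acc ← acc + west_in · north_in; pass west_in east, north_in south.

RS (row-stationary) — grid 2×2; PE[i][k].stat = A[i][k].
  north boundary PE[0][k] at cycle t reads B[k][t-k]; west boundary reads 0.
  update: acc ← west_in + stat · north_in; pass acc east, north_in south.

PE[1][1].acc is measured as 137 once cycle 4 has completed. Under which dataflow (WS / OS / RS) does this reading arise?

WS (2×3 grid), PE[1][1]:
  @0  [1,1]  acc 0  |  →0  ↓0
  @1  [1,1]  acc 0  |  →0  ↓0
  @2  [1,1]  acc 23  |  →2  ↓23
  @3  [1,1]  acc 137  |  →8  ↓137
  @4  [1,1]  acc 0  |  →0  ↓0
OS (2×3 grid), PE[1][1]:
  @0  [1,1]  acc 0  |  →0  ↓0
  @1  [1,1]  acc 0  |  →0  ↓0
  @2  [1,1]  acc 81  |  →9  ↓9
  @3  [1,1]  acc 137  |  →8  ↓7
  @4  [1,1]  acc 137  |  →0  ↓0
RS (2×2 grid), PE[1][1]:
  @0  [1,1]  acc 0  |  →0  ↓0
  @1  [1,1]  acc 0  |  →0  ↓0
  @2  [1,1]  acc 89  |  →89  ↓1
  @3  [1,1]  acc 137  |  →137  ↓7
  @4  [1,1]  acc 121  |  →121  ↓5

dataflow = OS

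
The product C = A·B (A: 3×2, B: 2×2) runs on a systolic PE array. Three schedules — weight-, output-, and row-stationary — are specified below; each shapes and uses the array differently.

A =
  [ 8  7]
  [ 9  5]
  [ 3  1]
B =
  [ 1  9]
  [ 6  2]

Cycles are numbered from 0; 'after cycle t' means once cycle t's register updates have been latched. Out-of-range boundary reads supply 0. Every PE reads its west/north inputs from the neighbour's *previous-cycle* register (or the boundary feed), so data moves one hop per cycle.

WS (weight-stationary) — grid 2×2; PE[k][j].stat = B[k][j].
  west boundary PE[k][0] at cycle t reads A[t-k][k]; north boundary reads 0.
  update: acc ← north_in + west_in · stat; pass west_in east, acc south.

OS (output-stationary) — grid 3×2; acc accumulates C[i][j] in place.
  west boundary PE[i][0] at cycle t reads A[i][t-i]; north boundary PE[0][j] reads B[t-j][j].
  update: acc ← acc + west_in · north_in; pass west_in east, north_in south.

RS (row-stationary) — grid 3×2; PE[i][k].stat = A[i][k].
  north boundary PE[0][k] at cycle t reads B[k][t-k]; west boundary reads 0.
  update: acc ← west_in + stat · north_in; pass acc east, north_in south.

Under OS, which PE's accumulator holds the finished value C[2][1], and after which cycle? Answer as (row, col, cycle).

(row, col, cycle) = (2, 1, 4)

OS — PE[2][1] is where C[2][1] collects:
  after 0 — PE[2][1] acc=0, pass-E 0, pass-S 0
  after 1 — PE[2][1] acc=0, pass-E 0, pass-S 0
  after 2 — PE[2][1] acc=0, pass-E 0, pass-S 0
  after 3 — PE[2][1] acc=27, pass-E 3, pass-S 9
  after 4 — PE[2][1] acc=29, pass-E 1, pass-S 2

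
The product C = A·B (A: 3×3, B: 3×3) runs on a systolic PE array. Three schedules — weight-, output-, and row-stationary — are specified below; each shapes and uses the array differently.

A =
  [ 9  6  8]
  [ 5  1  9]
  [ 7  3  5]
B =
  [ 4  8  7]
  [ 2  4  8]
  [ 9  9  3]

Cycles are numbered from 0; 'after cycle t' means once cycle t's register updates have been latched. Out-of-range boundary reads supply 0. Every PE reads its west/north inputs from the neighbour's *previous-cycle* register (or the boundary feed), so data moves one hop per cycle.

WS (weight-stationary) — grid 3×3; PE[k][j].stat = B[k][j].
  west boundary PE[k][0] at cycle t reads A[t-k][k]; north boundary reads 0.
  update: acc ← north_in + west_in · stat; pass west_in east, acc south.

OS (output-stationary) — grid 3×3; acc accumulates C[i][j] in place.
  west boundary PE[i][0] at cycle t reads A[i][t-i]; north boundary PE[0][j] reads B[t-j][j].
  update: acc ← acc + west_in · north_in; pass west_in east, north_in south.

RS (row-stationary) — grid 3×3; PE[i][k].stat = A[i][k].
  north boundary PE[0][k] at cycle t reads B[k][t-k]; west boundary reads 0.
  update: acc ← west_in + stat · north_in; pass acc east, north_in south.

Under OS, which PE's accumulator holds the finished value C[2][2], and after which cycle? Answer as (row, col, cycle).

OS: C[2][2] accumulates in PE[2][2]:
  t=0 PE[2][2]: acc=0 h=0 v=0
  t=1 PE[2][2]: acc=0 h=0 v=0
  t=2 PE[2][2]: acc=0 h=0 v=0
  t=3 PE[2][2]: acc=0 h=0 v=0
  t=4 PE[2][2]: acc=49 h=7 v=7
  t=5 PE[2][2]: acc=73 h=3 v=8
  t=6 PE[2][2]: acc=88 h=5 v=3

(row, col, cycle) = (2, 2, 6)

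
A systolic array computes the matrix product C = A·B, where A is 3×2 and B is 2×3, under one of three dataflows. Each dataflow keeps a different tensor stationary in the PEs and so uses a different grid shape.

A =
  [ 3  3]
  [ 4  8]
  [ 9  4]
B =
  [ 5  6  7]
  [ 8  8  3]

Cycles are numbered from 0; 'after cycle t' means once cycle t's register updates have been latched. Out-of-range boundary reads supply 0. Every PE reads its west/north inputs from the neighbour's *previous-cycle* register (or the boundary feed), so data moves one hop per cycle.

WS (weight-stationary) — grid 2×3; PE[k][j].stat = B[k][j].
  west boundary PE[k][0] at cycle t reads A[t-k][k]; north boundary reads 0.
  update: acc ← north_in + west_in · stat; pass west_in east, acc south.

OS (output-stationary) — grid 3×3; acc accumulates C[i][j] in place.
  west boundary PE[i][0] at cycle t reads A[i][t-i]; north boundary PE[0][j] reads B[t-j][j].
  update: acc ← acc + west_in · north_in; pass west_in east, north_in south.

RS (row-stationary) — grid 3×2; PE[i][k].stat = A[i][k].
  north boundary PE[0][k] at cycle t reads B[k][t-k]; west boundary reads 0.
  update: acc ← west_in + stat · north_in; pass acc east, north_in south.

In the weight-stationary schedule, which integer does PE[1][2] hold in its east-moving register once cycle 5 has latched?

Tracing WS — 2×3 array, target PE[1][2]:
  [0] (0,2) acc=0 (h:0 v:0)
  [0] (1,1) acc=0 (h:0 v:0)
  [0] (1,2) acc=0 (h:0 v:0)
  [1] (0,2) acc=0 (h:0 v:0)
  [1] (1,1) acc=0 (h:0 v:0)
  [1] (1,2) acc=0 (h:0 v:0)
  [2] (0,2) acc=21 (h:3 v:21)
  [2] (1,1) acc=42 (h:3 v:42)
  [2] (1,2) acc=0 (h:0 v:0)
  [3] (0,2) acc=28 (h:4 v:28)
  [3] (1,1) acc=88 (h:8 v:88)
  [3] (1,2) acc=30 (h:3 v:30)
  [4] (0,2) acc=63 (h:9 v:63)
  [4] (1,1) acc=86 (h:4 v:86)
  [4] (1,2) acc=52 (h:8 v:52)
  [5] (0,2) acc=0 (h:0 v:0)
  [5] (1,1) acc=0 (h:0 v:0)
  [5] (1,2) acc=75 (h:4 v:75)

register = 4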